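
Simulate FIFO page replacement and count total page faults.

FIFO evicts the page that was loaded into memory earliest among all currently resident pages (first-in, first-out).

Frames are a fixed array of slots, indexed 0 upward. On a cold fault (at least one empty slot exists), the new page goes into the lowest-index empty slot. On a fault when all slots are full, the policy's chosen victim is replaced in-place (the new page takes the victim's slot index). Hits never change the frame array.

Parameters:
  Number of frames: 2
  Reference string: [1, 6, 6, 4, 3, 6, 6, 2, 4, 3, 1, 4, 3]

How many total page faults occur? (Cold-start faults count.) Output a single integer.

Answer: 11

Derivation:
Step 0: ref 1 → FAULT, frames=[1,-]
Step 1: ref 6 → FAULT, frames=[1,6]
Step 2: ref 6 → HIT, frames=[1,6]
Step 3: ref 4 → FAULT (evict 1), frames=[4,6]
Step 4: ref 3 → FAULT (evict 6), frames=[4,3]
Step 5: ref 6 → FAULT (evict 4), frames=[6,3]
Step 6: ref 6 → HIT, frames=[6,3]
Step 7: ref 2 → FAULT (evict 3), frames=[6,2]
Step 8: ref 4 → FAULT (evict 6), frames=[4,2]
Step 9: ref 3 → FAULT (evict 2), frames=[4,3]
Step 10: ref 1 → FAULT (evict 4), frames=[1,3]
Step 11: ref 4 → FAULT (evict 3), frames=[1,4]
Step 12: ref 3 → FAULT (evict 1), frames=[3,4]
Total faults: 11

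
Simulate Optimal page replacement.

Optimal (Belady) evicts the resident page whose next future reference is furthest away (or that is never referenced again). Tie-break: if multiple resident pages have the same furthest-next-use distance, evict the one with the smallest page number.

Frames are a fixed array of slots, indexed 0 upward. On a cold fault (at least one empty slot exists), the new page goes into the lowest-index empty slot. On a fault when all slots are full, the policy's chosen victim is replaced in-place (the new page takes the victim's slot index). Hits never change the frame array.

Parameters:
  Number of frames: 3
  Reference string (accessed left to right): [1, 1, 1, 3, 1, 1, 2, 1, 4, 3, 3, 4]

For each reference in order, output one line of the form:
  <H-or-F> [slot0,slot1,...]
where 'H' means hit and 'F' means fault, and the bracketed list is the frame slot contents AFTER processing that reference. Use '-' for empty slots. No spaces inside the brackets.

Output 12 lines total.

F [1,-,-]
H [1,-,-]
H [1,-,-]
F [1,3,-]
H [1,3,-]
H [1,3,-]
F [1,3,2]
H [1,3,2]
F [4,3,2]
H [4,3,2]
H [4,3,2]
H [4,3,2]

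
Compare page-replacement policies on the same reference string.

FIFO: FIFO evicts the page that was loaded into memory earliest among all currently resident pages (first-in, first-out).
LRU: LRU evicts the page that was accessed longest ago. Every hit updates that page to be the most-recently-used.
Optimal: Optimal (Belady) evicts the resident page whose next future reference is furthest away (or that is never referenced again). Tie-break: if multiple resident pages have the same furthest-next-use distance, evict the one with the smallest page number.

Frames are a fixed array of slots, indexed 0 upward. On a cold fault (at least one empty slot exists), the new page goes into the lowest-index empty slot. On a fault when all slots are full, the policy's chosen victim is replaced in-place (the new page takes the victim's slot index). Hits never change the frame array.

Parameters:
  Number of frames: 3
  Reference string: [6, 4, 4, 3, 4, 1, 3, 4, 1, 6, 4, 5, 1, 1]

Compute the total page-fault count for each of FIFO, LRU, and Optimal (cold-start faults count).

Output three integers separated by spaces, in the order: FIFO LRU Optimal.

--- FIFO ---
  step 0: ref 6 -> FAULT, frames=[6,-,-] (faults so far: 1)
  step 1: ref 4 -> FAULT, frames=[6,4,-] (faults so far: 2)
  step 2: ref 4 -> HIT, frames=[6,4,-] (faults so far: 2)
  step 3: ref 3 -> FAULT, frames=[6,4,3] (faults so far: 3)
  step 4: ref 4 -> HIT, frames=[6,4,3] (faults so far: 3)
  step 5: ref 1 -> FAULT, evict 6, frames=[1,4,3] (faults so far: 4)
  step 6: ref 3 -> HIT, frames=[1,4,3] (faults so far: 4)
  step 7: ref 4 -> HIT, frames=[1,4,3] (faults so far: 4)
  step 8: ref 1 -> HIT, frames=[1,4,3] (faults so far: 4)
  step 9: ref 6 -> FAULT, evict 4, frames=[1,6,3] (faults so far: 5)
  step 10: ref 4 -> FAULT, evict 3, frames=[1,6,4] (faults so far: 6)
  step 11: ref 5 -> FAULT, evict 1, frames=[5,6,4] (faults so far: 7)
  step 12: ref 1 -> FAULT, evict 6, frames=[5,1,4] (faults so far: 8)
  step 13: ref 1 -> HIT, frames=[5,1,4] (faults so far: 8)
  FIFO total faults: 8
--- LRU ---
  step 0: ref 6 -> FAULT, frames=[6,-,-] (faults so far: 1)
  step 1: ref 4 -> FAULT, frames=[6,4,-] (faults so far: 2)
  step 2: ref 4 -> HIT, frames=[6,4,-] (faults so far: 2)
  step 3: ref 3 -> FAULT, frames=[6,4,3] (faults so far: 3)
  step 4: ref 4 -> HIT, frames=[6,4,3] (faults so far: 3)
  step 5: ref 1 -> FAULT, evict 6, frames=[1,4,3] (faults so far: 4)
  step 6: ref 3 -> HIT, frames=[1,4,3] (faults so far: 4)
  step 7: ref 4 -> HIT, frames=[1,4,3] (faults so far: 4)
  step 8: ref 1 -> HIT, frames=[1,4,3] (faults so far: 4)
  step 9: ref 6 -> FAULT, evict 3, frames=[1,4,6] (faults so far: 5)
  step 10: ref 4 -> HIT, frames=[1,4,6] (faults so far: 5)
  step 11: ref 5 -> FAULT, evict 1, frames=[5,4,6] (faults so far: 6)
  step 12: ref 1 -> FAULT, evict 6, frames=[5,4,1] (faults so far: 7)
  step 13: ref 1 -> HIT, frames=[5,4,1] (faults so far: 7)
  LRU total faults: 7
--- Optimal ---
  step 0: ref 6 -> FAULT, frames=[6,-,-] (faults so far: 1)
  step 1: ref 4 -> FAULT, frames=[6,4,-] (faults so far: 2)
  step 2: ref 4 -> HIT, frames=[6,4,-] (faults so far: 2)
  step 3: ref 3 -> FAULT, frames=[6,4,3] (faults so far: 3)
  step 4: ref 4 -> HIT, frames=[6,4,3] (faults so far: 3)
  step 5: ref 1 -> FAULT, evict 6, frames=[1,4,3] (faults so far: 4)
  step 6: ref 3 -> HIT, frames=[1,4,3] (faults so far: 4)
  step 7: ref 4 -> HIT, frames=[1,4,3] (faults so far: 4)
  step 8: ref 1 -> HIT, frames=[1,4,3] (faults so far: 4)
  step 9: ref 6 -> FAULT, evict 3, frames=[1,4,6] (faults so far: 5)
  step 10: ref 4 -> HIT, frames=[1,4,6] (faults so far: 5)
  step 11: ref 5 -> FAULT, evict 4, frames=[1,5,6] (faults so far: 6)
  step 12: ref 1 -> HIT, frames=[1,5,6] (faults so far: 6)
  step 13: ref 1 -> HIT, frames=[1,5,6] (faults so far: 6)
  Optimal total faults: 6

Answer: 8 7 6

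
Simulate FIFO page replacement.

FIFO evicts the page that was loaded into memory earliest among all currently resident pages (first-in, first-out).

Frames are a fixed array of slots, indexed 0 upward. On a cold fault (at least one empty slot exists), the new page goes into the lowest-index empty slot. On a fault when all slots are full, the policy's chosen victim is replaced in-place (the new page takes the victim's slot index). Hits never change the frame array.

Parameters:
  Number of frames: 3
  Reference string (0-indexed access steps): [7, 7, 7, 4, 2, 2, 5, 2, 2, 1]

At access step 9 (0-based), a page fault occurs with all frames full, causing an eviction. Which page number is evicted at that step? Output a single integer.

Step 0: ref 7 -> FAULT, frames=[7,-,-]
Step 1: ref 7 -> HIT, frames=[7,-,-]
Step 2: ref 7 -> HIT, frames=[7,-,-]
Step 3: ref 4 -> FAULT, frames=[7,4,-]
Step 4: ref 2 -> FAULT, frames=[7,4,2]
Step 5: ref 2 -> HIT, frames=[7,4,2]
Step 6: ref 5 -> FAULT, evict 7, frames=[5,4,2]
Step 7: ref 2 -> HIT, frames=[5,4,2]
Step 8: ref 2 -> HIT, frames=[5,4,2]
Step 9: ref 1 -> FAULT, evict 4, frames=[5,1,2]
At step 9: evicted page 4

Answer: 4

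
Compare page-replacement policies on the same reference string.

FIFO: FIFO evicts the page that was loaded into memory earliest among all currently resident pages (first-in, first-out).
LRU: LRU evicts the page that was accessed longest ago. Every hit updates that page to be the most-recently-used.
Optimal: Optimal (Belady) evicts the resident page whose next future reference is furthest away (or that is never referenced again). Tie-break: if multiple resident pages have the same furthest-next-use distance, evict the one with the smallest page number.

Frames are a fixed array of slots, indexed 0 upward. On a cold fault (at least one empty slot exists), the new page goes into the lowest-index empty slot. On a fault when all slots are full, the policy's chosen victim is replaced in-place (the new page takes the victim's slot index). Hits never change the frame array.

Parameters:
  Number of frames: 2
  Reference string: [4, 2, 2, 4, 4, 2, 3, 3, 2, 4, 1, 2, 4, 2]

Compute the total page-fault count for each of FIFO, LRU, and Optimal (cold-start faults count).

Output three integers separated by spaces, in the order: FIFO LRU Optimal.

Answer: 7 7 6

Derivation:
--- FIFO ---
  step 0: ref 4 -> FAULT, frames=[4,-] (faults so far: 1)
  step 1: ref 2 -> FAULT, frames=[4,2] (faults so far: 2)
  step 2: ref 2 -> HIT, frames=[4,2] (faults so far: 2)
  step 3: ref 4 -> HIT, frames=[4,2] (faults so far: 2)
  step 4: ref 4 -> HIT, frames=[4,2] (faults so far: 2)
  step 5: ref 2 -> HIT, frames=[4,2] (faults so far: 2)
  step 6: ref 3 -> FAULT, evict 4, frames=[3,2] (faults so far: 3)
  step 7: ref 3 -> HIT, frames=[3,2] (faults so far: 3)
  step 8: ref 2 -> HIT, frames=[3,2] (faults so far: 3)
  step 9: ref 4 -> FAULT, evict 2, frames=[3,4] (faults so far: 4)
  step 10: ref 1 -> FAULT, evict 3, frames=[1,4] (faults so far: 5)
  step 11: ref 2 -> FAULT, evict 4, frames=[1,2] (faults so far: 6)
  step 12: ref 4 -> FAULT, evict 1, frames=[4,2] (faults so far: 7)
  step 13: ref 2 -> HIT, frames=[4,2] (faults so far: 7)
  FIFO total faults: 7
--- LRU ---
  step 0: ref 4 -> FAULT, frames=[4,-] (faults so far: 1)
  step 1: ref 2 -> FAULT, frames=[4,2] (faults so far: 2)
  step 2: ref 2 -> HIT, frames=[4,2] (faults so far: 2)
  step 3: ref 4 -> HIT, frames=[4,2] (faults so far: 2)
  step 4: ref 4 -> HIT, frames=[4,2] (faults so far: 2)
  step 5: ref 2 -> HIT, frames=[4,2] (faults so far: 2)
  step 6: ref 3 -> FAULT, evict 4, frames=[3,2] (faults so far: 3)
  step 7: ref 3 -> HIT, frames=[3,2] (faults so far: 3)
  step 8: ref 2 -> HIT, frames=[3,2] (faults so far: 3)
  step 9: ref 4 -> FAULT, evict 3, frames=[4,2] (faults so far: 4)
  step 10: ref 1 -> FAULT, evict 2, frames=[4,1] (faults so far: 5)
  step 11: ref 2 -> FAULT, evict 4, frames=[2,1] (faults so far: 6)
  step 12: ref 4 -> FAULT, evict 1, frames=[2,4] (faults so far: 7)
  step 13: ref 2 -> HIT, frames=[2,4] (faults so far: 7)
  LRU total faults: 7
--- Optimal ---
  step 0: ref 4 -> FAULT, frames=[4,-] (faults so far: 1)
  step 1: ref 2 -> FAULT, frames=[4,2] (faults so far: 2)
  step 2: ref 2 -> HIT, frames=[4,2] (faults so far: 2)
  step 3: ref 4 -> HIT, frames=[4,2] (faults so far: 2)
  step 4: ref 4 -> HIT, frames=[4,2] (faults so far: 2)
  step 5: ref 2 -> HIT, frames=[4,2] (faults so far: 2)
  step 6: ref 3 -> FAULT, evict 4, frames=[3,2] (faults so far: 3)
  step 7: ref 3 -> HIT, frames=[3,2] (faults so far: 3)
  step 8: ref 2 -> HIT, frames=[3,2] (faults so far: 3)
  step 9: ref 4 -> FAULT, evict 3, frames=[4,2] (faults so far: 4)
  step 10: ref 1 -> FAULT, evict 4, frames=[1,2] (faults so far: 5)
  step 11: ref 2 -> HIT, frames=[1,2] (faults so far: 5)
  step 12: ref 4 -> FAULT, evict 1, frames=[4,2] (faults so far: 6)
  step 13: ref 2 -> HIT, frames=[4,2] (faults so far: 6)
  Optimal total faults: 6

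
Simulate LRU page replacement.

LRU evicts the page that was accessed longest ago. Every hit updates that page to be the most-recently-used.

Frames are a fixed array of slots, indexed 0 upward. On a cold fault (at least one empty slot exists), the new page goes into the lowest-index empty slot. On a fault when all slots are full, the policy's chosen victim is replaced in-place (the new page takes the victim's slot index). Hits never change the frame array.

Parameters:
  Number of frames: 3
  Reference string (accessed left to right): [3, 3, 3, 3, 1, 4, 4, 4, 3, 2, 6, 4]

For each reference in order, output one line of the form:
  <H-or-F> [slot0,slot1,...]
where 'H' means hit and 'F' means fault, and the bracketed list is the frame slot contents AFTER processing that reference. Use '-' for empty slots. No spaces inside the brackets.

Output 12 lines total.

F [3,-,-]
H [3,-,-]
H [3,-,-]
H [3,-,-]
F [3,1,-]
F [3,1,4]
H [3,1,4]
H [3,1,4]
H [3,1,4]
F [3,2,4]
F [3,2,6]
F [4,2,6]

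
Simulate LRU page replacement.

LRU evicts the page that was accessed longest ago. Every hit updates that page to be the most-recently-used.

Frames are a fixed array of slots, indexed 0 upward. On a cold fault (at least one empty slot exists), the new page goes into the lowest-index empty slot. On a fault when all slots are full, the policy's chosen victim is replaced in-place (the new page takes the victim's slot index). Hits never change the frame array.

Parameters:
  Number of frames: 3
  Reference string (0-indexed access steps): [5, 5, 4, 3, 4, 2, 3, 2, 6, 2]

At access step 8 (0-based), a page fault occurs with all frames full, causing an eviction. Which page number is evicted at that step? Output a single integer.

Answer: 4

Derivation:
Step 0: ref 5 -> FAULT, frames=[5,-,-]
Step 1: ref 5 -> HIT, frames=[5,-,-]
Step 2: ref 4 -> FAULT, frames=[5,4,-]
Step 3: ref 3 -> FAULT, frames=[5,4,3]
Step 4: ref 4 -> HIT, frames=[5,4,3]
Step 5: ref 2 -> FAULT, evict 5, frames=[2,4,3]
Step 6: ref 3 -> HIT, frames=[2,4,3]
Step 7: ref 2 -> HIT, frames=[2,4,3]
Step 8: ref 6 -> FAULT, evict 4, frames=[2,6,3]
At step 8: evicted page 4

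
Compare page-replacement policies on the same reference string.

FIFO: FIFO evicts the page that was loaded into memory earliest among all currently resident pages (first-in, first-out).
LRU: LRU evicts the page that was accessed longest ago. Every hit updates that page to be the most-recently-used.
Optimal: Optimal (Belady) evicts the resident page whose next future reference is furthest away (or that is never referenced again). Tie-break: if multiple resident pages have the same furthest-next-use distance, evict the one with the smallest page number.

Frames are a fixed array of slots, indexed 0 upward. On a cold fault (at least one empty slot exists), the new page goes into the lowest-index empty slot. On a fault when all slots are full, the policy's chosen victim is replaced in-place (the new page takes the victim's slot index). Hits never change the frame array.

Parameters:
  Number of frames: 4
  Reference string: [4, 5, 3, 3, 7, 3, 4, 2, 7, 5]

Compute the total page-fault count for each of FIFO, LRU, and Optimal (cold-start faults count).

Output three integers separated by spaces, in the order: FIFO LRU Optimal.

--- FIFO ---
  step 0: ref 4 -> FAULT, frames=[4,-,-,-] (faults so far: 1)
  step 1: ref 5 -> FAULT, frames=[4,5,-,-] (faults so far: 2)
  step 2: ref 3 -> FAULT, frames=[4,5,3,-] (faults so far: 3)
  step 3: ref 3 -> HIT, frames=[4,5,3,-] (faults so far: 3)
  step 4: ref 7 -> FAULT, frames=[4,5,3,7] (faults so far: 4)
  step 5: ref 3 -> HIT, frames=[4,5,3,7] (faults so far: 4)
  step 6: ref 4 -> HIT, frames=[4,5,3,7] (faults so far: 4)
  step 7: ref 2 -> FAULT, evict 4, frames=[2,5,3,7] (faults so far: 5)
  step 8: ref 7 -> HIT, frames=[2,5,3,7] (faults so far: 5)
  step 9: ref 5 -> HIT, frames=[2,5,3,7] (faults so far: 5)
  FIFO total faults: 5
--- LRU ---
  step 0: ref 4 -> FAULT, frames=[4,-,-,-] (faults so far: 1)
  step 1: ref 5 -> FAULT, frames=[4,5,-,-] (faults so far: 2)
  step 2: ref 3 -> FAULT, frames=[4,5,3,-] (faults so far: 3)
  step 3: ref 3 -> HIT, frames=[4,5,3,-] (faults so far: 3)
  step 4: ref 7 -> FAULT, frames=[4,5,3,7] (faults so far: 4)
  step 5: ref 3 -> HIT, frames=[4,5,3,7] (faults so far: 4)
  step 6: ref 4 -> HIT, frames=[4,5,3,7] (faults so far: 4)
  step 7: ref 2 -> FAULT, evict 5, frames=[4,2,3,7] (faults so far: 5)
  step 8: ref 7 -> HIT, frames=[4,2,3,7] (faults so far: 5)
  step 9: ref 5 -> FAULT, evict 3, frames=[4,2,5,7] (faults so far: 6)
  LRU total faults: 6
--- Optimal ---
  step 0: ref 4 -> FAULT, frames=[4,-,-,-] (faults so far: 1)
  step 1: ref 5 -> FAULT, frames=[4,5,-,-] (faults so far: 2)
  step 2: ref 3 -> FAULT, frames=[4,5,3,-] (faults so far: 3)
  step 3: ref 3 -> HIT, frames=[4,5,3,-] (faults so far: 3)
  step 4: ref 7 -> FAULT, frames=[4,5,3,7] (faults so far: 4)
  step 5: ref 3 -> HIT, frames=[4,5,3,7] (faults so far: 4)
  step 6: ref 4 -> HIT, frames=[4,5,3,7] (faults so far: 4)
  step 7: ref 2 -> FAULT, evict 3, frames=[4,5,2,7] (faults so far: 5)
  step 8: ref 7 -> HIT, frames=[4,5,2,7] (faults so far: 5)
  step 9: ref 5 -> HIT, frames=[4,5,2,7] (faults so far: 5)
  Optimal total faults: 5

Answer: 5 6 5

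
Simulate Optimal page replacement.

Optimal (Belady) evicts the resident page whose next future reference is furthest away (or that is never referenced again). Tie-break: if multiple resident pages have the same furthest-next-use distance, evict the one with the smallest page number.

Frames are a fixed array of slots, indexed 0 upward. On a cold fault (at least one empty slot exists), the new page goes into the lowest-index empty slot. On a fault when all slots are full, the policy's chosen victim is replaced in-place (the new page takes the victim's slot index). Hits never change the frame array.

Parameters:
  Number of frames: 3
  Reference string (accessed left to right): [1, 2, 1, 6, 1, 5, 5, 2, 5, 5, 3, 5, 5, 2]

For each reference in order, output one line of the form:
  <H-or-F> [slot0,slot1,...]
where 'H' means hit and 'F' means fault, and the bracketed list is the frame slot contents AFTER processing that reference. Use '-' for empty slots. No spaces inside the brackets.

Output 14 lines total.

F [1,-,-]
F [1,2,-]
H [1,2,-]
F [1,2,6]
H [1,2,6]
F [5,2,6]
H [5,2,6]
H [5,2,6]
H [5,2,6]
H [5,2,6]
F [5,2,3]
H [5,2,3]
H [5,2,3]
H [5,2,3]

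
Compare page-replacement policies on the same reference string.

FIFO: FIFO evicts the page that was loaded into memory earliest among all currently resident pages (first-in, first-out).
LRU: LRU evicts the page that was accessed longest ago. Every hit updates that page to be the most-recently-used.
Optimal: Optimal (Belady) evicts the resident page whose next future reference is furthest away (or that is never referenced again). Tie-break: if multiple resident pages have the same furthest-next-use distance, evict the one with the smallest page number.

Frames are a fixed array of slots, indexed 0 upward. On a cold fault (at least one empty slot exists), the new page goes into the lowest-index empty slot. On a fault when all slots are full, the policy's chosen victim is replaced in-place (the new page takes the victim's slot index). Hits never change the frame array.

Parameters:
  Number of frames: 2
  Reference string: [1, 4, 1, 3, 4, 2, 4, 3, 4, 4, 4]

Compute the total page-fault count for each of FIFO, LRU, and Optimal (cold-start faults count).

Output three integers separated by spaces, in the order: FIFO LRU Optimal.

--- FIFO ---
  step 0: ref 1 -> FAULT, frames=[1,-] (faults so far: 1)
  step 1: ref 4 -> FAULT, frames=[1,4] (faults so far: 2)
  step 2: ref 1 -> HIT, frames=[1,4] (faults so far: 2)
  step 3: ref 3 -> FAULT, evict 1, frames=[3,4] (faults so far: 3)
  step 4: ref 4 -> HIT, frames=[3,4] (faults so far: 3)
  step 5: ref 2 -> FAULT, evict 4, frames=[3,2] (faults so far: 4)
  step 6: ref 4 -> FAULT, evict 3, frames=[4,2] (faults so far: 5)
  step 7: ref 3 -> FAULT, evict 2, frames=[4,3] (faults so far: 6)
  step 8: ref 4 -> HIT, frames=[4,3] (faults so far: 6)
  step 9: ref 4 -> HIT, frames=[4,3] (faults so far: 6)
  step 10: ref 4 -> HIT, frames=[4,3] (faults so far: 6)
  FIFO total faults: 6
--- LRU ---
  step 0: ref 1 -> FAULT, frames=[1,-] (faults so far: 1)
  step 1: ref 4 -> FAULT, frames=[1,4] (faults so far: 2)
  step 2: ref 1 -> HIT, frames=[1,4] (faults so far: 2)
  step 3: ref 3 -> FAULT, evict 4, frames=[1,3] (faults so far: 3)
  step 4: ref 4 -> FAULT, evict 1, frames=[4,3] (faults so far: 4)
  step 5: ref 2 -> FAULT, evict 3, frames=[4,2] (faults so far: 5)
  step 6: ref 4 -> HIT, frames=[4,2] (faults so far: 5)
  step 7: ref 3 -> FAULT, evict 2, frames=[4,3] (faults so far: 6)
  step 8: ref 4 -> HIT, frames=[4,3] (faults so far: 6)
  step 9: ref 4 -> HIT, frames=[4,3] (faults so far: 6)
  step 10: ref 4 -> HIT, frames=[4,3] (faults so far: 6)
  LRU total faults: 6
--- Optimal ---
  step 0: ref 1 -> FAULT, frames=[1,-] (faults so far: 1)
  step 1: ref 4 -> FAULT, frames=[1,4] (faults so far: 2)
  step 2: ref 1 -> HIT, frames=[1,4] (faults so far: 2)
  step 3: ref 3 -> FAULT, evict 1, frames=[3,4] (faults so far: 3)
  step 4: ref 4 -> HIT, frames=[3,4] (faults so far: 3)
  step 5: ref 2 -> FAULT, evict 3, frames=[2,4] (faults so far: 4)
  step 6: ref 4 -> HIT, frames=[2,4] (faults so far: 4)
  step 7: ref 3 -> FAULT, evict 2, frames=[3,4] (faults so far: 5)
  step 8: ref 4 -> HIT, frames=[3,4] (faults so far: 5)
  step 9: ref 4 -> HIT, frames=[3,4] (faults so far: 5)
  step 10: ref 4 -> HIT, frames=[3,4] (faults so far: 5)
  Optimal total faults: 5

Answer: 6 6 5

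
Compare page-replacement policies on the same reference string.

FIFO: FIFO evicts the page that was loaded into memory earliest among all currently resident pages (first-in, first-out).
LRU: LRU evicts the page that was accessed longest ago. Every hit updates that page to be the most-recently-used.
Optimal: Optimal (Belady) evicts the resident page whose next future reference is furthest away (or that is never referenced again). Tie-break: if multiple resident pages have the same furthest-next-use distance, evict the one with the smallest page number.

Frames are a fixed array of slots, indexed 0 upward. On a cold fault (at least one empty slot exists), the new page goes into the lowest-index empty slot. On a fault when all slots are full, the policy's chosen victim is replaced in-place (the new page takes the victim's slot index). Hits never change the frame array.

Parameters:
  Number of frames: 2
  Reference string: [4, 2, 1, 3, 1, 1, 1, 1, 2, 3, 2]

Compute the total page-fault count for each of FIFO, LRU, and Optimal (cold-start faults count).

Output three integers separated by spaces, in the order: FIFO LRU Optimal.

Answer: 5 6 5

Derivation:
--- FIFO ---
  step 0: ref 4 -> FAULT, frames=[4,-] (faults so far: 1)
  step 1: ref 2 -> FAULT, frames=[4,2] (faults so far: 2)
  step 2: ref 1 -> FAULT, evict 4, frames=[1,2] (faults so far: 3)
  step 3: ref 3 -> FAULT, evict 2, frames=[1,3] (faults so far: 4)
  step 4: ref 1 -> HIT, frames=[1,3] (faults so far: 4)
  step 5: ref 1 -> HIT, frames=[1,3] (faults so far: 4)
  step 6: ref 1 -> HIT, frames=[1,3] (faults so far: 4)
  step 7: ref 1 -> HIT, frames=[1,3] (faults so far: 4)
  step 8: ref 2 -> FAULT, evict 1, frames=[2,3] (faults so far: 5)
  step 9: ref 3 -> HIT, frames=[2,3] (faults so far: 5)
  step 10: ref 2 -> HIT, frames=[2,3] (faults so far: 5)
  FIFO total faults: 5
--- LRU ---
  step 0: ref 4 -> FAULT, frames=[4,-] (faults so far: 1)
  step 1: ref 2 -> FAULT, frames=[4,2] (faults so far: 2)
  step 2: ref 1 -> FAULT, evict 4, frames=[1,2] (faults so far: 3)
  step 3: ref 3 -> FAULT, evict 2, frames=[1,3] (faults so far: 4)
  step 4: ref 1 -> HIT, frames=[1,3] (faults so far: 4)
  step 5: ref 1 -> HIT, frames=[1,3] (faults so far: 4)
  step 6: ref 1 -> HIT, frames=[1,3] (faults so far: 4)
  step 7: ref 1 -> HIT, frames=[1,3] (faults so far: 4)
  step 8: ref 2 -> FAULT, evict 3, frames=[1,2] (faults so far: 5)
  step 9: ref 3 -> FAULT, evict 1, frames=[3,2] (faults so far: 6)
  step 10: ref 2 -> HIT, frames=[3,2] (faults so far: 6)
  LRU total faults: 6
--- Optimal ---
  step 0: ref 4 -> FAULT, frames=[4,-] (faults so far: 1)
  step 1: ref 2 -> FAULT, frames=[4,2] (faults so far: 2)
  step 2: ref 1 -> FAULT, evict 4, frames=[1,2] (faults so far: 3)
  step 3: ref 3 -> FAULT, evict 2, frames=[1,3] (faults so far: 4)
  step 4: ref 1 -> HIT, frames=[1,3] (faults so far: 4)
  step 5: ref 1 -> HIT, frames=[1,3] (faults so far: 4)
  step 6: ref 1 -> HIT, frames=[1,3] (faults so far: 4)
  step 7: ref 1 -> HIT, frames=[1,3] (faults so far: 4)
  step 8: ref 2 -> FAULT, evict 1, frames=[2,3] (faults so far: 5)
  step 9: ref 3 -> HIT, frames=[2,3] (faults so far: 5)
  step 10: ref 2 -> HIT, frames=[2,3] (faults so far: 5)
  Optimal total faults: 5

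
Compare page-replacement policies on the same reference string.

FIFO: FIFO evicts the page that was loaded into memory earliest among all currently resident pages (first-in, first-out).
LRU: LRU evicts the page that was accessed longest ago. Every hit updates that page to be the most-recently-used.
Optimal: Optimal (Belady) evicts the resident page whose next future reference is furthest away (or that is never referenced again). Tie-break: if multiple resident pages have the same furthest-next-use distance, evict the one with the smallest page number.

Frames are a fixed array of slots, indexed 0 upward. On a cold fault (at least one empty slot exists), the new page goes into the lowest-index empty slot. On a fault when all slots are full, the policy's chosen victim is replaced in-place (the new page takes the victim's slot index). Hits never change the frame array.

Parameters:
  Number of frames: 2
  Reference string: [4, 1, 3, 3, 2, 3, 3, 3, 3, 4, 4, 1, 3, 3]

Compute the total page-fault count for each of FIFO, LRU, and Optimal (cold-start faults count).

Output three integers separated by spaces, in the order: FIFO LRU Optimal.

--- FIFO ---
  step 0: ref 4 -> FAULT, frames=[4,-] (faults so far: 1)
  step 1: ref 1 -> FAULT, frames=[4,1] (faults so far: 2)
  step 2: ref 3 -> FAULT, evict 4, frames=[3,1] (faults so far: 3)
  step 3: ref 3 -> HIT, frames=[3,1] (faults so far: 3)
  step 4: ref 2 -> FAULT, evict 1, frames=[3,2] (faults so far: 4)
  step 5: ref 3 -> HIT, frames=[3,2] (faults so far: 4)
  step 6: ref 3 -> HIT, frames=[3,2] (faults so far: 4)
  step 7: ref 3 -> HIT, frames=[3,2] (faults so far: 4)
  step 8: ref 3 -> HIT, frames=[3,2] (faults so far: 4)
  step 9: ref 4 -> FAULT, evict 3, frames=[4,2] (faults so far: 5)
  step 10: ref 4 -> HIT, frames=[4,2] (faults so far: 5)
  step 11: ref 1 -> FAULT, evict 2, frames=[4,1] (faults so far: 6)
  step 12: ref 3 -> FAULT, evict 4, frames=[3,1] (faults so far: 7)
  step 13: ref 3 -> HIT, frames=[3,1] (faults so far: 7)
  FIFO total faults: 7
--- LRU ---
  step 0: ref 4 -> FAULT, frames=[4,-] (faults so far: 1)
  step 1: ref 1 -> FAULT, frames=[4,1] (faults so far: 2)
  step 2: ref 3 -> FAULT, evict 4, frames=[3,1] (faults so far: 3)
  step 3: ref 3 -> HIT, frames=[3,1] (faults so far: 3)
  step 4: ref 2 -> FAULT, evict 1, frames=[3,2] (faults so far: 4)
  step 5: ref 3 -> HIT, frames=[3,2] (faults so far: 4)
  step 6: ref 3 -> HIT, frames=[3,2] (faults so far: 4)
  step 7: ref 3 -> HIT, frames=[3,2] (faults so far: 4)
  step 8: ref 3 -> HIT, frames=[3,2] (faults so far: 4)
  step 9: ref 4 -> FAULT, evict 2, frames=[3,4] (faults so far: 5)
  step 10: ref 4 -> HIT, frames=[3,4] (faults so far: 5)
  step 11: ref 1 -> FAULT, evict 3, frames=[1,4] (faults so far: 6)
  step 12: ref 3 -> FAULT, evict 4, frames=[1,3] (faults so far: 7)
  step 13: ref 3 -> HIT, frames=[1,3] (faults so far: 7)
  LRU total faults: 7
--- Optimal ---
  step 0: ref 4 -> FAULT, frames=[4,-] (faults so far: 1)
  step 1: ref 1 -> FAULT, frames=[4,1] (faults so far: 2)
  step 2: ref 3 -> FAULT, evict 1, frames=[4,3] (faults so far: 3)
  step 3: ref 3 -> HIT, frames=[4,3] (faults so far: 3)
  step 4: ref 2 -> FAULT, evict 4, frames=[2,3] (faults so far: 4)
  step 5: ref 3 -> HIT, frames=[2,3] (faults so far: 4)
  step 6: ref 3 -> HIT, frames=[2,3] (faults so far: 4)
  step 7: ref 3 -> HIT, frames=[2,3] (faults so far: 4)
  step 8: ref 3 -> HIT, frames=[2,3] (faults so far: 4)
  step 9: ref 4 -> FAULT, evict 2, frames=[4,3] (faults so far: 5)
  step 10: ref 4 -> HIT, frames=[4,3] (faults so far: 5)
  step 11: ref 1 -> FAULT, evict 4, frames=[1,3] (faults so far: 6)
  step 12: ref 3 -> HIT, frames=[1,3] (faults so far: 6)
  step 13: ref 3 -> HIT, frames=[1,3] (faults so far: 6)
  Optimal total faults: 6

Answer: 7 7 6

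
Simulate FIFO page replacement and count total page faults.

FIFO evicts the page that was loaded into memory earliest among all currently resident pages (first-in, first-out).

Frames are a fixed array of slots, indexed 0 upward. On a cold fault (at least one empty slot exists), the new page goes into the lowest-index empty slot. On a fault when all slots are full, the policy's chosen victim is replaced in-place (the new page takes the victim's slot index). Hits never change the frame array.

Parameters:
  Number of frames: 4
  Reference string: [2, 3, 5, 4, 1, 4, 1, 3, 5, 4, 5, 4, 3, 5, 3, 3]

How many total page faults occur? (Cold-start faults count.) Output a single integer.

Step 0: ref 2 → FAULT, frames=[2,-,-,-]
Step 1: ref 3 → FAULT, frames=[2,3,-,-]
Step 2: ref 5 → FAULT, frames=[2,3,5,-]
Step 3: ref 4 → FAULT, frames=[2,3,5,4]
Step 4: ref 1 → FAULT (evict 2), frames=[1,3,5,4]
Step 5: ref 4 → HIT, frames=[1,3,5,4]
Step 6: ref 1 → HIT, frames=[1,3,5,4]
Step 7: ref 3 → HIT, frames=[1,3,5,4]
Step 8: ref 5 → HIT, frames=[1,3,5,4]
Step 9: ref 4 → HIT, frames=[1,3,5,4]
Step 10: ref 5 → HIT, frames=[1,3,5,4]
Step 11: ref 4 → HIT, frames=[1,3,5,4]
Step 12: ref 3 → HIT, frames=[1,3,5,4]
Step 13: ref 5 → HIT, frames=[1,3,5,4]
Step 14: ref 3 → HIT, frames=[1,3,5,4]
Step 15: ref 3 → HIT, frames=[1,3,5,4]
Total faults: 5

Answer: 5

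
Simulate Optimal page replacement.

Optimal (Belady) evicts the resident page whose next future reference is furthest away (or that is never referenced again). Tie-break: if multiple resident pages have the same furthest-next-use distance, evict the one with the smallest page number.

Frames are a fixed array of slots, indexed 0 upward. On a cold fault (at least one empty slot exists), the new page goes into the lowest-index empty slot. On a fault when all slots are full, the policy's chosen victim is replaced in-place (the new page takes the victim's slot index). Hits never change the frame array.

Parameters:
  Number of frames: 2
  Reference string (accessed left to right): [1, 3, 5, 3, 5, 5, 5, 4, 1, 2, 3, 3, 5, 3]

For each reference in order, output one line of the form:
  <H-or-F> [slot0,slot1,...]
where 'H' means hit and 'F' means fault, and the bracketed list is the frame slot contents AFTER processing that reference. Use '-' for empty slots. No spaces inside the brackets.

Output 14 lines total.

F [1,-]
F [1,3]
F [5,3]
H [5,3]
H [5,3]
H [5,3]
H [5,3]
F [4,3]
F [1,3]
F [2,3]
H [2,3]
H [2,3]
F [5,3]
H [5,3]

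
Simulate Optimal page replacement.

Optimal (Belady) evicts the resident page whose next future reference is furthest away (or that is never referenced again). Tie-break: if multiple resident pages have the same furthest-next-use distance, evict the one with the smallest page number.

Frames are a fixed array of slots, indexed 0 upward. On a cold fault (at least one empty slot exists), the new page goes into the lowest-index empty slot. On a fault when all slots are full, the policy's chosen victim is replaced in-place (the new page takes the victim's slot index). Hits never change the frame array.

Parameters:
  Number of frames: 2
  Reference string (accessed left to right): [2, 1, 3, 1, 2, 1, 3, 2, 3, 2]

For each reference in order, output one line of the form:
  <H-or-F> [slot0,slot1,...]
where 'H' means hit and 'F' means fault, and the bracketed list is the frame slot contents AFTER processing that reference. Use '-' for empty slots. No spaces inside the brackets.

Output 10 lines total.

F [2,-]
F [2,1]
F [3,1]
H [3,1]
F [2,1]
H [2,1]
F [2,3]
H [2,3]
H [2,3]
H [2,3]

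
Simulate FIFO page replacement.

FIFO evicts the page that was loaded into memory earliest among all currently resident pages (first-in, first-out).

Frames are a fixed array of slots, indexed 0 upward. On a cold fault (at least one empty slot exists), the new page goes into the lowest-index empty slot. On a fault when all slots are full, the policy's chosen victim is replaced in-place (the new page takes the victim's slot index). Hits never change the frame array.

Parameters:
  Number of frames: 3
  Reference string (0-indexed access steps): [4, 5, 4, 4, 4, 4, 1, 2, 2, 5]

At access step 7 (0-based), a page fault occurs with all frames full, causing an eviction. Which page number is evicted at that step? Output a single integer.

Step 0: ref 4 -> FAULT, frames=[4,-,-]
Step 1: ref 5 -> FAULT, frames=[4,5,-]
Step 2: ref 4 -> HIT, frames=[4,5,-]
Step 3: ref 4 -> HIT, frames=[4,5,-]
Step 4: ref 4 -> HIT, frames=[4,5,-]
Step 5: ref 4 -> HIT, frames=[4,5,-]
Step 6: ref 1 -> FAULT, frames=[4,5,1]
Step 7: ref 2 -> FAULT, evict 4, frames=[2,5,1]
At step 7: evicted page 4

Answer: 4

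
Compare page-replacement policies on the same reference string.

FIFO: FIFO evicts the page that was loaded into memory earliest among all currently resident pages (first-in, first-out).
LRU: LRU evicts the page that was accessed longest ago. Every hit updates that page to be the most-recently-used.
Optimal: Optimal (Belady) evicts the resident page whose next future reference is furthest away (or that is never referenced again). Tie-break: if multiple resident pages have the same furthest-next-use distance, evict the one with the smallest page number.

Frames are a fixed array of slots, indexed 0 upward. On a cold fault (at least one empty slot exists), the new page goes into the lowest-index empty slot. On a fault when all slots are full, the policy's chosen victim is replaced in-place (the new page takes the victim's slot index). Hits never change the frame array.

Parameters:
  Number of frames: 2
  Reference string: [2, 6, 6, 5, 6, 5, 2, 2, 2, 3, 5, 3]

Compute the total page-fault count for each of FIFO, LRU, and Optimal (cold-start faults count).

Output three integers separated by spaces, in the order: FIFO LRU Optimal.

Answer: 6 6 5

Derivation:
--- FIFO ---
  step 0: ref 2 -> FAULT, frames=[2,-] (faults so far: 1)
  step 1: ref 6 -> FAULT, frames=[2,6] (faults so far: 2)
  step 2: ref 6 -> HIT, frames=[2,6] (faults so far: 2)
  step 3: ref 5 -> FAULT, evict 2, frames=[5,6] (faults so far: 3)
  step 4: ref 6 -> HIT, frames=[5,6] (faults so far: 3)
  step 5: ref 5 -> HIT, frames=[5,6] (faults so far: 3)
  step 6: ref 2 -> FAULT, evict 6, frames=[5,2] (faults so far: 4)
  step 7: ref 2 -> HIT, frames=[5,2] (faults so far: 4)
  step 8: ref 2 -> HIT, frames=[5,2] (faults so far: 4)
  step 9: ref 3 -> FAULT, evict 5, frames=[3,2] (faults so far: 5)
  step 10: ref 5 -> FAULT, evict 2, frames=[3,5] (faults so far: 6)
  step 11: ref 3 -> HIT, frames=[3,5] (faults so far: 6)
  FIFO total faults: 6
--- LRU ---
  step 0: ref 2 -> FAULT, frames=[2,-] (faults so far: 1)
  step 1: ref 6 -> FAULT, frames=[2,6] (faults so far: 2)
  step 2: ref 6 -> HIT, frames=[2,6] (faults so far: 2)
  step 3: ref 5 -> FAULT, evict 2, frames=[5,6] (faults so far: 3)
  step 4: ref 6 -> HIT, frames=[5,6] (faults so far: 3)
  step 5: ref 5 -> HIT, frames=[5,6] (faults so far: 3)
  step 6: ref 2 -> FAULT, evict 6, frames=[5,2] (faults so far: 4)
  step 7: ref 2 -> HIT, frames=[5,2] (faults so far: 4)
  step 8: ref 2 -> HIT, frames=[5,2] (faults so far: 4)
  step 9: ref 3 -> FAULT, evict 5, frames=[3,2] (faults so far: 5)
  step 10: ref 5 -> FAULT, evict 2, frames=[3,5] (faults so far: 6)
  step 11: ref 3 -> HIT, frames=[3,5] (faults so far: 6)
  LRU total faults: 6
--- Optimal ---
  step 0: ref 2 -> FAULT, frames=[2,-] (faults so far: 1)
  step 1: ref 6 -> FAULT, frames=[2,6] (faults so far: 2)
  step 2: ref 6 -> HIT, frames=[2,6] (faults so far: 2)
  step 3: ref 5 -> FAULT, evict 2, frames=[5,6] (faults so far: 3)
  step 4: ref 6 -> HIT, frames=[5,6] (faults so far: 3)
  step 5: ref 5 -> HIT, frames=[5,6] (faults so far: 3)
  step 6: ref 2 -> FAULT, evict 6, frames=[5,2] (faults so far: 4)
  step 7: ref 2 -> HIT, frames=[5,2] (faults so far: 4)
  step 8: ref 2 -> HIT, frames=[5,2] (faults so far: 4)
  step 9: ref 3 -> FAULT, evict 2, frames=[5,3] (faults so far: 5)
  step 10: ref 5 -> HIT, frames=[5,3] (faults so far: 5)
  step 11: ref 3 -> HIT, frames=[5,3] (faults so far: 5)
  Optimal total faults: 5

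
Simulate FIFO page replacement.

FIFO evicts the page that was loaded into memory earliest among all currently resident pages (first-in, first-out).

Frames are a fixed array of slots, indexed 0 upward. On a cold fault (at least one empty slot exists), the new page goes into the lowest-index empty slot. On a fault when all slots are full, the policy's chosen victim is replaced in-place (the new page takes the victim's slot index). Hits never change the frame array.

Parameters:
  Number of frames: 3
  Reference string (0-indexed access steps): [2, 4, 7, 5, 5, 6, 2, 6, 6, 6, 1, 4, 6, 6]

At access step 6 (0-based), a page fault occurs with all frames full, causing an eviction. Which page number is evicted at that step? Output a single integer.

Step 0: ref 2 -> FAULT, frames=[2,-,-]
Step 1: ref 4 -> FAULT, frames=[2,4,-]
Step 2: ref 7 -> FAULT, frames=[2,4,7]
Step 3: ref 5 -> FAULT, evict 2, frames=[5,4,7]
Step 4: ref 5 -> HIT, frames=[5,4,7]
Step 5: ref 6 -> FAULT, evict 4, frames=[5,6,7]
Step 6: ref 2 -> FAULT, evict 7, frames=[5,6,2]
At step 6: evicted page 7

Answer: 7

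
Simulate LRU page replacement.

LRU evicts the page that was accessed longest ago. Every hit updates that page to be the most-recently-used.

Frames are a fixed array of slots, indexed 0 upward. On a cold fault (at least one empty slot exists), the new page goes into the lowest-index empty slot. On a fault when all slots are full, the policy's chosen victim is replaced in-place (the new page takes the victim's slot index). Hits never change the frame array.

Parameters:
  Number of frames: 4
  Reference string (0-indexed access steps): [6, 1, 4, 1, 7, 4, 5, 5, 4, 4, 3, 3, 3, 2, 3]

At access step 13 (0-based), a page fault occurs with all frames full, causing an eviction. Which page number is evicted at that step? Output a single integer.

Answer: 7

Derivation:
Step 0: ref 6 -> FAULT, frames=[6,-,-,-]
Step 1: ref 1 -> FAULT, frames=[6,1,-,-]
Step 2: ref 4 -> FAULT, frames=[6,1,4,-]
Step 3: ref 1 -> HIT, frames=[6,1,4,-]
Step 4: ref 7 -> FAULT, frames=[6,1,4,7]
Step 5: ref 4 -> HIT, frames=[6,1,4,7]
Step 6: ref 5 -> FAULT, evict 6, frames=[5,1,4,7]
Step 7: ref 5 -> HIT, frames=[5,1,4,7]
Step 8: ref 4 -> HIT, frames=[5,1,4,7]
Step 9: ref 4 -> HIT, frames=[5,1,4,7]
Step 10: ref 3 -> FAULT, evict 1, frames=[5,3,4,7]
Step 11: ref 3 -> HIT, frames=[5,3,4,7]
Step 12: ref 3 -> HIT, frames=[5,3,4,7]
Step 13: ref 2 -> FAULT, evict 7, frames=[5,3,4,2]
At step 13: evicted page 7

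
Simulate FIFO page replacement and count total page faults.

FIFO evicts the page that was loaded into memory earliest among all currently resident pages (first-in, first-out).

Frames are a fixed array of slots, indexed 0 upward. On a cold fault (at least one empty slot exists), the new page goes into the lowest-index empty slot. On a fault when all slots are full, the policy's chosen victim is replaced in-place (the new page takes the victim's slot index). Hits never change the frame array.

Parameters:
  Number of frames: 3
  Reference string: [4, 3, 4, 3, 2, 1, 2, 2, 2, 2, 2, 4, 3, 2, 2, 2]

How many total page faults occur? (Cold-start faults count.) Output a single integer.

Step 0: ref 4 → FAULT, frames=[4,-,-]
Step 1: ref 3 → FAULT, frames=[4,3,-]
Step 2: ref 4 → HIT, frames=[4,3,-]
Step 3: ref 3 → HIT, frames=[4,3,-]
Step 4: ref 2 → FAULT, frames=[4,3,2]
Step 5: ref 1 → FAULT (evict 4), frames=[1,3,2]
Step 6: ref 2 → HIT, frames=[1,3,2]
Step 7: ref 2 → HIT, frames=[1,3,2]
Step 8: ref 2 → HIT, frames=[1,3,2]
Step 9: ref 2 → HIT, frames=[1,3,2]
Step 10: ref 2 → HIT, frames=[1,3,2]
Step 11: ref 4 → FAULT (evict 3), frames=[1,4,2]
Step 12: ref 3 → FAULT (evict 2), frames=[1,4,3]
Step 13: ref 2 → FAULT (evict 1), frames=[2,4,3]
Step 14: ref 2 → HIT, frames=[2,4,3]
Step 15: ref 2 → HIT, frames=[2,4,3]
Total faults: 7

Answer: 7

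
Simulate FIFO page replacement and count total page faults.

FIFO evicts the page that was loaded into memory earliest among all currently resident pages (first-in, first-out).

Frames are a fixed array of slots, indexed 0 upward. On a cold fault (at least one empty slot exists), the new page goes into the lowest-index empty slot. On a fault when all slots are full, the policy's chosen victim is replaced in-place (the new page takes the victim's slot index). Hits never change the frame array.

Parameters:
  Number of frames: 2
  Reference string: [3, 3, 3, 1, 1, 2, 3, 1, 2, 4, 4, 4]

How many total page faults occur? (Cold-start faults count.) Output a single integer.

Answer: 7

Derivation:
Step 0: ref 3 → FAULT, frames=[3,-]
Step 1: ref 3 → HIT, frames=[3,-]
Step 2: ref 3 → HIT, frames=[3,-]
Step 3: ref 1 → FAULT, frames=[3,1]
Step 4: ref 1 → HIT, frames=[3,1]
Step 5: ref 2 → FAULT (evict 3), frames=[2,1]
Step 6: ref 3 → FAULT (evict 1), frames=[2,3]
Step 7: ref 1 → FAULT (evict 2), frames=[1,3]
Step 8: ref 2 → FAULT (evict 3), frames=[1,2]
Step 9: ref 4 → FAULT (evict 1), frames=[4,2]
Step 10: ref 4 → HIT, frames=[4,2]
Step 11: ref 4 → HIT, frames=[4,2]
Total faults: 7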